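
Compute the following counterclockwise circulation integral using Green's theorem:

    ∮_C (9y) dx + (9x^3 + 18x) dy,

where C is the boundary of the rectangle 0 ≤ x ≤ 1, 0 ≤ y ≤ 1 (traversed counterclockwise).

Green's theorem converts the closed line integral into a double integral over the enclosed region D:

    ∮_C P dx + Q dy = ∬_D (∂Q/∂x - ∂P/∂y) dA.

Here P = 9y, Q = 9x^3 + 18x, so

    ∂Q/∂x = 27x^2 + 18,    ∂P/∂y = 9,
    ∂Q/∂x - ∂P/∂y = 27x^2 + 9.

D is the region 0 ≤ x ≤ 1, 0 ≤ y ≤ 1. Evaluating the double integral:

    ∬_D (27x^2 + 9) dA = ∫_0^{1} ∫_0^{1} (27x^2 + 9) dy dx.

Inner (y from 0 to 1): 27x^2 + 9.
Outer (x from 0 to 1): 18.

Therefore ∮_C P dx + Q dy = 18.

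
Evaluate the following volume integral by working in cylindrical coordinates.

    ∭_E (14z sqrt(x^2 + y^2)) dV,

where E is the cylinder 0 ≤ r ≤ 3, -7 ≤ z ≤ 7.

In cylindrical coordinates, x = r cos(θ), y = r sin(θ), z = z, and dV = r dr dθ dz.

The integrand becomes 14r z, so

    ∭_E (14z sqrt(x^2 + y^2)) dV = ∫_{0}^{2π} ∫_{0}^{3} ∫_{-7}^{7} (14r z) · r dz dr dθ.

Inner (z): 0.
Middle (r from 0 to 3): 0.
Outer (θ): 0.

Therefore the triple integral equals 0.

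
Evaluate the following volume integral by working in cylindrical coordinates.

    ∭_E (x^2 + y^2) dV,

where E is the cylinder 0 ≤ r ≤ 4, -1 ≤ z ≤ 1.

In cylindrical coordinates, x = r cos(θ), y = r sin(θ), z = z, and dV = r dr dθ dz.

The integrand becomes r^2, so

    ∭_E (x^2 + y^2) dV = ∫_{0}^{2π} ∫_{0}^{4} ∫_{-1}^{1} (r^2) · r dz dr dθ.

Inner (z): 2r^3.
Middle (r from 0 to 4): 128.
Outer (θ): 256π.

Therefore the triple integral equals 256π.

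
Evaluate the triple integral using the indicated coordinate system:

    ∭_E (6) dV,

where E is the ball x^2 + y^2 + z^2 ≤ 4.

In spherical coordinates, x = ρ sin(φ) cos(θ), y = ρ sin(φ) sin(θ), z = ρ cos(φ), and dV = ρ^2 sin(φ) dρ dφ dθ.

The integrand becomes 6, so

    ∭_E (6) dV = ∫_{0}^{2π} ∫_{0}^{π} ∫_{0}^{2} (6) · ρ^2 sin(φ) dρ dφ dθ.

Inner (ρ): 16sin(φ).
Middle (φ): 32.
Outer (θ): 64π.

Therefore the triple integral equals 64π.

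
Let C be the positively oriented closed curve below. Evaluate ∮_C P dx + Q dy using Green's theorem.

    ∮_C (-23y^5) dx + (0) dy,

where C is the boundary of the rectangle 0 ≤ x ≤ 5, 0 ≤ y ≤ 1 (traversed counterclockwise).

Green's theorem converts the closed line integral into a double integral over the enclosed region D:

    ∮_C P dx + Q dy = ∬_D (∂Q/∂x - ∂P/∂y) dA.

Here P = -23y^5, Q = 0, so

    ∂Q/∂x = 0,    ∂P/∂y = -115y^4,
    ∂Q/∂x - ∂P/∂y = 115y^4.

D is the region 0 ≤ x ≤ 5, 0 ≤ y ≤ 1. Evaluating the double integral:

    ∬_D (115y^4) dA = ∫_0^{5} ∫_0^{1} (115y^4) dy dx.

Inner (y from 0 to 1): 23.
Outer (x from 0 to 5): 115.

Therefore ∮_C P dx + Q dy = 115.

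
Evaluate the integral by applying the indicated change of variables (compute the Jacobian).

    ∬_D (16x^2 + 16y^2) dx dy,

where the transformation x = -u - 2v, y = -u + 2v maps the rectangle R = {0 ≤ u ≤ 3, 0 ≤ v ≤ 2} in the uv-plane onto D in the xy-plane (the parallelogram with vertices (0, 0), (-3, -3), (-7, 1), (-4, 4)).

Compute the Jacobian determinant of (x, y) with respect to (u, v):

    ∂(x,y)/∂(u,v) = | -1  -2 | = (-1)(2) - (-2)(-1) = -4.
                   | -1  2 |

Its absolute value is |J| = 4 (the area scaling factor).

Substituting x = -u - 2v, y = -u + 2v into the integrand,

    16x^2 + 16y^2 → 32u^2 + 128v^2,

so the integral becomes

    ∬_R (32u^2 + 128v^2) · |J| du dv = ∫_0^3 ∫_0^2 (128u^2 + 512v^2) dv du.

Inner (v): 256u^2 + 4096/3.
Outer (u): 6400.

Therefore ∬_D (16x^2 + 16y^2) dx dy = 6400.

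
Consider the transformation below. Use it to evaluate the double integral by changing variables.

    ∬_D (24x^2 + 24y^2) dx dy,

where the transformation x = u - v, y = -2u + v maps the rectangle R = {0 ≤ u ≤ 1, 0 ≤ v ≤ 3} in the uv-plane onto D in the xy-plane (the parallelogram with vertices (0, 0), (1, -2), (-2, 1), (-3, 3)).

Compute the Jacobian determinant of (x, y) with respect to (u, v):

    ∂(x,y)/∂(u,v) = | 1  -1 | = (1)(1) - (-1)(-2) = -1.
                   | -2  1 |

Its absolute value is |J| = 1 (the area scaling factor).

Substituting x = u - v, y = -2u + v into the integrand,

    24x^2 + 24y^2 → 120u^2 - 144u v + 48v^2,

so the integral becomes

    ∬_R (120u^2 - 144u v + 48v^2) · |J| du dv = ∫_0^1 ∫_0^3 (120u^2 - 144u v + 48v^2) dv du.

Inner (v): 360u^2 - 648u + 432.
Outer (u): 228.

Therefore ∬_D (24x^2 + 24y^2) dx dy = 228.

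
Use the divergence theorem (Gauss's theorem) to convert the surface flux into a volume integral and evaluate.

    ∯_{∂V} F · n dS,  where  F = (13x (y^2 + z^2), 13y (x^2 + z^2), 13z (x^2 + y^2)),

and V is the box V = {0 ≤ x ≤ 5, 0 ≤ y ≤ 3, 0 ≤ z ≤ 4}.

By the divergence theorem,

    ∯_{∂V} F · n dS = ∭_V (∇ · F) dV.

Compute the divergence:
    ∇ · F = ∂F_x/∂x + ∂F_y/∂y + ∂F_z/∂z = 13y^2 + 13z^2 + 13x^2 + 13z^2 + 13x^2 + 13y^2 = 26x^2 + 26y^2 + 26z^2.

V is a rectangular box, so dV = dx dy dz with 0 ≤ x ≤ 5, 0 ≤ y ≤ 3, 0 ≤ z ≤ 4.

Integrate (26x^2 + 26y^2 + 26z^2) over V as an iterated integral:

    ∭_V (∇·F) dV = ∫_0^{5} ∫_0^{3} ∫_0^{4} (26x^2 + 26y^2 + 26z^2) dz dy dx.

Inner (z from 0 to 4): 104x^2 + 104y^2 + 1664/3.
Middle (y from 0 to 3): 312x^2 + 2600.
Outer (x from 0 to 5): 26000.

Therefore ∯_{∂V} F · n dS = 26000.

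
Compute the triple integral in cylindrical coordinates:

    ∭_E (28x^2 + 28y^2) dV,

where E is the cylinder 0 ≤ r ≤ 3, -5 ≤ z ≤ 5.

In cylindrical coordinates, x = r cos(θ), y = r sin(θ), z = z, and dV = r dr dθ dz.

The integrand becomes 28r^2, so

    ∭_E (28x^2 + 28y^2) dV = ∫_{0}^{2π} ∫_{0}^{3} ∫_{-5}^{5} (28r^2) · r dz dr dθ.

Inner (z): 280r^3.
Middle (r from 0 to 3): 5670.
Outer (θ): 11340π.

Therefore the triple integral equals 11340π.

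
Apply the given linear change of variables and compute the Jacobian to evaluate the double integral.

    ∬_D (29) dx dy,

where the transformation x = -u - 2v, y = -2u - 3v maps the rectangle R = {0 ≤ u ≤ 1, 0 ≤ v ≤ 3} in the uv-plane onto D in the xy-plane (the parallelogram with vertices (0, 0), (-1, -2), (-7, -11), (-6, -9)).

Compute the Jacobian determinant of (x, y) with respect to (u, v):

    ∂(x,y)/∂(u,v) = | -1  -2 | = (-1)(-3) - (-2)(-2) = -1.
                   | -2  -3 |

Its absolute value is |J| = 1 (the area scaling factor).

Substituting x = -u - 2v, y = -2u - 3v into the integrand,

    29 → 29,

so the integral becomes

    ∬_R (29) · |J| du dv = ∫_0^1 ∫_0^3 (29) dv du.

Inner (v): 87.
Outer (u): 87.

Therefore ∬_D (29) dx dy = 87.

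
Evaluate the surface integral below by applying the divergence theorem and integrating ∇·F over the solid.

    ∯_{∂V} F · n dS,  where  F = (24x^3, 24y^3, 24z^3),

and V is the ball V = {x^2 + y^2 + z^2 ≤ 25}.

By the divergence theorem,

    ∯_{∂V} F · n dS = ∭_V (∇ · F) dV.

Compute the divergence:
    ∇ · F = ∂F_x/∂x + ∂F_y/∂y + ∂F_z/∂z = 72x^2 + 72y^2 + 72z^2.

In spherical coordinates, x = ρ sin(φ) cos(θ), y = ρ sin(φ) sin(θ), z = ρ cos(φ), dV = ρ^2 sin(φ) dρ dφ dθ, with 0 ≤ ρ ≤ 5, 0 ≤ φ ≤ π, 0 ≤ θ ≤ 2π.

The integrand, after substitution and multiplying by the volume element, becomes (72ρ^2) · ρ^2 sin(φ), so

    ∭_V (∇·F) dV = ∫_0^{2π} ∫_0^{π} ∫_0^{5} (72ρ^2) · ρ^2 sin(φ) dρ dφ dθ.

Inner (ρ from 0 to 5): 45000sin(φ).
Middle (φ from 0 to π): 90000.
Outer (θ from 0 to 2π): 180000π.

Therefore ∯_{∂V} F · n dS = 180000π.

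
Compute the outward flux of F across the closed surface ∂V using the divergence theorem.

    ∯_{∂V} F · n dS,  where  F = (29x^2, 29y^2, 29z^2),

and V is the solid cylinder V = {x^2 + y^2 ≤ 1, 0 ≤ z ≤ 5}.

By the divergence theorem,

    ∯_{∂V} F · n dS = ∭_V (∇ · F) dV.

Compute the divergence:
    ∇ · F = ∂F_x/∂x + ∂F_y/∂y + ∂F_z/∂z = 58x + 58y + 58z.

In cylindrical coordinates, x = r cos(θ), y = r sin(θ), z = z, dV = r dr dθ dz, with 0 ≤ r ≤ 1, 0 ≤ θ ≤ 2π, 0 ≤ z ≤ 5.

The integrand, after substitution and multiplying by the volume element, becomes (58sqrt(2)r sin(θ + π/4) + 58z) · r, so

    ∭_V (∇·F) dV = ∫_0^{2π} ∫_0^{1} ∫_0^{5} (58sqrt(2)r sin(θ + π/4) + 58z) · r dz dr dθ.

Inner (z from 0 to 5): 145r (2sqrt(2)r sin(θ + π/4) + 5).
Middle (r from 0 to 1): 290sqrt(2)sin(θ + π/4)/3 + 725/2.
Outer (θ from 0 to 2π): 725π.

Therefore ∯_{∂V} F · n dS = 725π.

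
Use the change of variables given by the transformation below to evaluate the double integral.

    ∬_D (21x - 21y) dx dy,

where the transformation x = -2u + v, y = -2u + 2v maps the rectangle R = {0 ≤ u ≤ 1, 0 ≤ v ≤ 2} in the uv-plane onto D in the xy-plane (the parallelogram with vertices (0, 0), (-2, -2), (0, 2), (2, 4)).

Compute the Jacobian determinant of (x, y) with respect to (u, v):

    ∂(x,y)/∂(u,v) = | -2  1 | = (-2)(2) - (1)(-2) = -2.
                   | -2  2 |

Its absolute value is |J| = 2 (the area scaling factor).

Substituting x = -2u + v, y = -2u + 2v into the integrand,

    21x - 21y → -21v,

so the integral becomes

    ∬_R (-21v) · |J| du dv = ∫_0^1 ∫_0^2 (-42v) dv du.

Inner (v): -84.
Outer (u): -84.

Therefore ∬_D (21x - 21y) dx dy = -84.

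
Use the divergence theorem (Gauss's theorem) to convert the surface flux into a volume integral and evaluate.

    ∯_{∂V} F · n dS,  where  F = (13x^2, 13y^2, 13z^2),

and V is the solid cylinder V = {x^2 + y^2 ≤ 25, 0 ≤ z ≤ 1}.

By the divergence theorem,

    ∯_{∂V} F · n dS = ∭_V (∇ · F) dV.

Compute the divergence:
    ∇ · F = ∂F_x/∂x + ∂F_y/∂y + ∂F_z/∂z = 26x + 26y + 26z.

In cylindrical coordinates, x = r cos(θ), y = r sin(θ), z = z, dV = r dr dθ dz, with 0 ≤ r ≤ 5, 0 ≤ θ ≤ 2π, 0 ≤ z ≤ 1.

The integrand, after substitution and multiplying by the volume element, becomes (26sqrt(2)r sin(θ + π/4) + 26z) · r, so

    ∭_V (∇·F) dV = ∫_0^{2π} ∫_0^{5} ∫_0^{1} (26sqrt(2)r sin(θ + π/4) + 26z) · r dz dr dθ.

Inner (z from 0 to 1): 13r (2sqrt(2)r sin(θ + π/4) + 1).
Middle (r from 0 to 5): 3250sqrt(2)sin(θ + π/4)/3 + 325/2.
Outer (θ from 0 to 2π): 325π.

Therefore ∯_{∂V} F · n dS = 325π.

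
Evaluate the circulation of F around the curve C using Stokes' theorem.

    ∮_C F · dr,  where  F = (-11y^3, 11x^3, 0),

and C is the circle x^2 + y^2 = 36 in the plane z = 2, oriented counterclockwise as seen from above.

Let S be the flat disk x^2 + y^2 ≤ 36 in the plane z = 2, with upward unit normal n̂ = ẑ. By Stokes' theorem,

    ∮_C F · dr = ∬_S (∇ × F) · n̂ dS = ∬_D (curl F)_z dA,

where D is the disk x^2 + y^2 ≤ 36.

Compute the curl of F = (-11y^3, 11x^3, 0):
    (∇ × F)_x = ∂F_z/∂y - ∂F_y/∂z = 0,
    (∇ × F)_y = ∂F_x/∂z - ∂F_z/∂x = 0,
    (∇ × F)_z = ∂F_y/∂x - ∂F_x/∂y = 33x^2 + 33y^2.

On z = 2, (curl F)_z = 33x^2 + 33y^2.

Convert to polar (x = r cos θ, y = r sin θ, dA = r dr dθ); the integrand becomes 33r^2, so

    ∬_D (curl F)_z dA = ∫_0^{2π} ∫_0^{6} (33r^2) · r dr dθ.

Inner (r from 0 to 6): 10692.
Outer (θ from 0 to 2π): 21384π.

Therefore ∮_C F · dr = 21384π.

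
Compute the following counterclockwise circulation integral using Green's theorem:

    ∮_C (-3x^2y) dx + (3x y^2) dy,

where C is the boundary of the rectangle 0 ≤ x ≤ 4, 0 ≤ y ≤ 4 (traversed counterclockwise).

Green's theorem converts the closed line integral into a double integral over the enclosed region D:

    ∮_C P dx + Q dy = ∬_D (∂Q/∂x - ∂P/∂y) dA.

Here P = -3x^2y, Q = 3x y^2, so

    ∂Q/∂x = 3y^2,    ∂P/∂y = -3x^2,
    ∂Q/∂x - ∂P/∂y = 3x^2 + 3y^2.

D is the region 0 ≤ x ≤ 4, 0 ≤ y ≤ 4. Evaluating the double integral:

    ∬_D (3x^2 + 3y^2) dA = ∫_0^{4} ∫_0^{4} (3x^2 + 3y^2) dy dx.

Inner (y from 0 to 4): 12x^2 + 64.
Outer (x from 0 to 4): 512.

Therefore ∮_C P dx + Q dy = 512.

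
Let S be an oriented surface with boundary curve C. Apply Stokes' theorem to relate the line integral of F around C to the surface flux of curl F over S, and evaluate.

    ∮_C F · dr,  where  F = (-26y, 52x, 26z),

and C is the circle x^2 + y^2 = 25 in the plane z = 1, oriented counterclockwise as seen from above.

Let S be the flat disk x^2 + y^2 ≤ 25 in the plane z = 1, with upward unit normal n̂ = ẑ. By Stokes' theorem,

    ∮_C F · dr = ∬_S (∇ × F) · n̂ dS = ∬_D (curl F)_z dA,

where D is the disk x^2 + y^2 ≤ 25.

Compute the curl of F = (-26y, 52x, 26z):
    (∇ × F)_x = ∂F_z/∂y - ∂F_y/∂z = 0,
    (∇ × F)_y = ∂F_x/∂z - ∂F_z/∂x = 0,
    (∇ × F)_z = ∂F_y/∂x - ∂F_x/∂y = 78.

On z = 1, (curl F)_z = 78.

Convert to polar (x = r cos θ, y = r sin θ, dA = r dr dθ); the integrand becomes 78, so

    ∬_D (curl F)_z dA = ∫_0^{2π} ∫_0^{5} (78) · r dr dθ.

Inner (r from 0 to 5): 975.
Outer (θ from 0 to 2π): 1950π.

Therefore ∮_C F · dr = 1950π.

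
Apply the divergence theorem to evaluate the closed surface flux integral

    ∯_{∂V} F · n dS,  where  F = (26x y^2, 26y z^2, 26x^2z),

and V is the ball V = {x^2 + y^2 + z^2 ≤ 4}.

By the divergence theorem,

    ∯_{∂V} F · n dS = ∭_V (∇ · F) dV.

Compute the divergence:
    ∇ · F = ∂F_x/∂x + ∂F_y/∂y + ∂F_z/∂z = 26y^2 + 26z^2 + 26x^2 = 26x^2 + 26y^2 + 26z^2.

In spherical coordinates, x = ρ sin(φ) cos(θ), y = ρ sin(φ) sin(θ), z = ρ cos(φ), dV = ρ^2 sin(φ) dρ dφ dθ, with 0 ≤ ρ ≤ 2, 0 ≤ φ ≤ π, 0 ≤ θ ≤ 2π.

The integrand, after substitution and multiplying by the volume element, becomes (26ρ^2) · ρ^2 sin(φ), so

    ∭_V (∇·F) dV = ∫_0^{2π} ∫_0^{π} ∫_0^{2} (26ρ^2) · ρ^2 sin(φ) dρ dφ dθ.

Inner (ρ from 0 to 2): 832sin(φ)/5.
Middle (φ from 0 to π): 1664/5.
Outer (θ from 0 to 2π): 3328π/5.

Therefore ∯_{∂V} F · n dS = 3328π/5.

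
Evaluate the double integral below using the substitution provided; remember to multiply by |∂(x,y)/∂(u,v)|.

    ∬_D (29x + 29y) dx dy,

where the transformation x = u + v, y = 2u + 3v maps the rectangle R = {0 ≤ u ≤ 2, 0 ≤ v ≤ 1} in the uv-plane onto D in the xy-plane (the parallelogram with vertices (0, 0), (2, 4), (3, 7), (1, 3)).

Compute the Jacobian determinant of (x, y) with respect to (u, v):

    ∂(x,y)/∂(u,v) = | 1  1 | = (1)(3) - (1)(2) = 1.
                   | 2  3 |

Its absolute value is |J| = 1 (the area scaling factor).

Substituting x = u + v, y = 2u + 3v into the integrand,

    29x + 29y → 87u + 116v,

so the integral becomes

    ∬_R (87u + 116v) · |J| du dv = ∫_0^2 ∫_0^1 (87u + 116v) dv du.

Inner (v): 87u + 58.
Outer (u): 290.

Therefore ∬_D (29x + 29y) dx dy = 290.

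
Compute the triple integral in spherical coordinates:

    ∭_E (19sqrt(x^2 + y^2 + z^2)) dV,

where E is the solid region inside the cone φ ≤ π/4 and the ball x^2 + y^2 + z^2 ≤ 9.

In spherical coordinates, x = ρ sin(φ) cos(θ), y = ρ sin(φ) sin(θ), z = ρ cos(φ), and dV = ρ^2 sin(φ) dρ dφ dθ.

The integrand becomes 19ρ, so

    ∭_E (19sqrt(x^2 + y^2 + z^2)) dV = ∫_{0}^{2π} ∫_{0}^{π/4} ∫_{0}^{3} (19ρ) · ρ^2 sin(φ) dρ dφ dθ.

Inner (ρ): 1539sin(φ)/4.
Middle (φ): 1539/4 - 1539sqrt(2)/8.
Outer (θ): 1539π (2 - sqrt(2))/4.

Therefore the triple integral equals 1539π (2 - sqrt(2))/4.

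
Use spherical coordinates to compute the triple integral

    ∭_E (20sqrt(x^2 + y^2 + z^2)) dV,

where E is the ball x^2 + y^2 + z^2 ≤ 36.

In spherical coordinates, x = ρ sin(φ) cos(θ), y = ρ sin(φ) sin(θ), z = ρ cos(φ), and dV = ρ^2 sin(φ) dρ dφ dθ.

The integrand becomes 20ρ, so

    ∭_E (20sqrt(x^2 + y^2 + z^2)) dV = ∫_{0}^{2π} ∫_{0}^{π} ∫_{0}^{6} (20ρ) · ρ^2 sin(φ) dρ dφ dθ.

Inner (ρ): 6480sin(φ).
Middle (φ): 12960.
Outer (θ): 25920π.

Therefore the triple integral equals 25920π.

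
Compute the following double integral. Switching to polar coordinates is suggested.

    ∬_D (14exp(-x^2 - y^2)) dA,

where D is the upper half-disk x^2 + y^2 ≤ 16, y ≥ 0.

The region D is 0 ≤ r ≤ 4, 0 ≤ θ ≤ π in polar coordinates, where x = r cos(θ), y = r sin(θ), and dA = r dr dθ.

Under the substitution, the integrand becomes 14exp(-r^2), so

    ∬_D (14exp(-x^2 - y^2)) dA = ∫_{0}^{π} ∫_{0}^{4} (14exp(-r^2)) · r dr dθ.

Inner integral (in r): ∫_{0}^{4} (14exp(-r^2)) · r dr = 7 - 7exp(-16).

Outer integral (in θ): ∫_{0}^{π} (7 - 7exp(-16)) dθ = -7π exp(-16) + 7π.

Therefore ∬_D (14exp(-x^2 - y^2)) dA = -7π exp(-16) + 7π.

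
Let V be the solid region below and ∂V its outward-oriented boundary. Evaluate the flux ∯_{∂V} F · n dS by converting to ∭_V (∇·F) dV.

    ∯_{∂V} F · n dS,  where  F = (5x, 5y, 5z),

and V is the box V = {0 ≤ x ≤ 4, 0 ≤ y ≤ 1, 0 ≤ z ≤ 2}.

By the divergence theorem,

    ∯_{∂V} F · n dS = ∭_V (∇ · F) dV.

Compute the divergence:
    ∇ · F = ∂F_x/∂x + ∂F_y/∂y + ∂F_z/∂z = 5 + 5 + 5 = 15.

V is a rectangular box, so dV = dx dy dz with 0 ≤ x ≤ 4, 0 ≤ y ≤ 1, 0 ≤ z ≤ 2.

Integrate (15) over V as an iterated integral:

    ∭_V (∇·F) dV = ∫_0^{4} ∫_0^{1} ∫_0^{2} (15) dz dy dx.

Inner (z from 0 to 2): 30.
Middle (y from 0 to 1): 30.
Outer (x from 0 to 4): 120.

Therefore ∯_{∂V} F · n dS = 120.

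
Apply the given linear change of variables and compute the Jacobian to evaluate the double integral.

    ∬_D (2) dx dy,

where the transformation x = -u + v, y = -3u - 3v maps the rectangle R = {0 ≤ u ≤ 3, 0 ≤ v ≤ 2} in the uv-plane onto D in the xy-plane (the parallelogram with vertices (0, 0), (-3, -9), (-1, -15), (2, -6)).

Compute the Jacobian determinant of (x, y) with respect to (u, v):

    ∂(x,y)/∂(u,v) = | -1  1 | = (-1)(-3) - (1)(-3) = 6.
                   | -3  -3 |

Its absolute value is |J| = 6 (the area scaling factor).

Substituting x = -u + v, y = -3u - 3v into the integrand,

    2 → 2,

so the integral becomes

    ∬_R (2) · |J| du dv = ∫_0^3 ∫_0^2 (12) dv du.

Inner (v): 24.
Outer (u): 72.

Therefore ∬_D (2) dx dy = 72.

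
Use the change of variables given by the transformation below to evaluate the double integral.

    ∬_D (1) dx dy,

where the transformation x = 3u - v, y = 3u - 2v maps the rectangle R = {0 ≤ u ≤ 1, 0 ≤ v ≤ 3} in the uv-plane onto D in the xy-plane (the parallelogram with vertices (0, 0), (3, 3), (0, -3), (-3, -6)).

Compute the Jacobian determinant of (x, y) with respect to (u, v):

    ∂(x,y)/∂(u,v) = | 3  -1 | = (3)(-2) - (-1)(3) = -3.
                   | 3  -2 |

Its absolute value is |J| = 3 (the area scaling factor).

Substituting x = 3u - v, y = 3u - 2v into the integrand,

    1 → 1,

so the integral becomes

    ∬_R (1) · |J| du dv = ∫_0^1 ∫_0^3 (3) dv du.

Inner (v): 9.
Outer (u): 9.

Therefore ∬_D (1) dx dy = 9.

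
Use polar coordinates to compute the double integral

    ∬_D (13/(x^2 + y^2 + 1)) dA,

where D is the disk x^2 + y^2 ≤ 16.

The region D is 0 ≤ r ≤ 4, 0 ≤ θ ≤ 2π in polar coordinates, where x = r cos(θ), y = r sin(θ), and dA = r dr dθ.

Under the substitution, the integrand becomes 13/(r^2 + 1), so

    ∬_D (13/(x^2 + y^2 + 1)) dA = ∫_{0}^{2π} ∫_{0}^{4} (13/(r^2 + 1)) · r dr dθ.

Inner integral (in r): ∫_{0}^{4} (13/(r^2 + 1)) · r dr = 13log(17)/2.

Outer integral (in θ): ∫_{0}^{2π} (13log(17)/2) dθ = 13π log(17).

Therefore ∬_D (13/(x^2 + y^2 + 1)) dA = 13π log(17).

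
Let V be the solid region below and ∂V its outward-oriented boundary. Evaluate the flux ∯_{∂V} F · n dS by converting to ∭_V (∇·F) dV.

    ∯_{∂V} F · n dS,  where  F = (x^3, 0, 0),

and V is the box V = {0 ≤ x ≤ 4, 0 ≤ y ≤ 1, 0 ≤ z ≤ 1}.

By the divergence theorem,

    ∯_{∂V} F · n dS = ∭_V (∇ · F) dV.

Compute the divergence:
    ∇ · F = ∂F_x/∂x + ∂F_y/∂y + ∂F_z/∂z = 3x^2 + 0 + 0 = 3x^2.

V is a rectangular box, so dV = dx dy dz with 0 ≤ x ≤ 4, 0 ≤ y ≤ 1, 0 ≤ z ≤ 1.

Integrate (3x^2) over V as an iterated integral:

    ∭_V (∇·F) dV = ∫_0^{4} ∫_0^{1} ∫_0^{1} (3x^2) dz dy dx.

Inner (z from 0 to 1): 3x^2.
Middle (y from 0 to 1): 3x^2.
Outer (x from 0 to 4): 64.

Therefore ∯_{∂V} F · n dS = 64.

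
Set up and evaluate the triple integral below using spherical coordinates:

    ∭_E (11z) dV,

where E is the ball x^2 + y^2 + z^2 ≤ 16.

In spherical coordinates, x = ρ sin(φ) cos(θ), y = ρ sin(φ) sin(θ), z = ρ cos(φ), and dV = ρ^2 sin(φ) dρ dφ dθ.

The integrand becomes 11ρ cos(φ), so

    ∭_E (11z) dV = ∫_{0}^{2π} ∫_{0}^{π} ∫_{0}^{4} (11ρ cos(φ)) · ρ^2 sin(φ) dρ dφ dθ.

Inner (ρ): 352sin(2φ).
Middle (φ): 0.
Outer (θ): 0.

Therefore the triple integral equals 0.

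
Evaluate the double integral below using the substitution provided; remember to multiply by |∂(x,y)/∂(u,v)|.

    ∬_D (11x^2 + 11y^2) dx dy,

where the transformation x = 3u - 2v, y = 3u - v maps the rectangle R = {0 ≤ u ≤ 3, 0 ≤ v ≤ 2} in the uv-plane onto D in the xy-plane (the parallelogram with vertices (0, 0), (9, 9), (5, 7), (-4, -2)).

Compute the Jacobian determinant of (x, y) with respect to (u, v):

    ∂(x,y)/∂(u,v) = | 3  -2 | = (3)(-1) - (-2)(3) = 3.
                   | 3  -1 |

Its absolute value is |J| = 3 (the area scaling factor).

Substituting x = 3u - 2v, y = 3u - v into the integrand,

    11x^2 + 11y^2 → 198u^2 - 198u v + 55v^2,

so the integral becomes

    ∬_R (198u^2 - 198u v + 55v^2) · |J| du dv = ∫_0^3 ∫_0^2 (594u^2 - 594u v + 165v^2) dv du.

Inner (v): 1188u^2 - 1188u + 440.
Outer (u): 6666.

Therefore ∬_D (11x^2 + 11y^2) dx dy = 6666.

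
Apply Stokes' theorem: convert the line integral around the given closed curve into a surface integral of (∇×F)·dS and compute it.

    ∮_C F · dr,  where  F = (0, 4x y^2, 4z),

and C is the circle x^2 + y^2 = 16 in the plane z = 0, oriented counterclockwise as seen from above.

Let S be the flat disk x^2 + y^2 ≤ 16 in the plane z = 0, with upward unit normal n̂ = ẑ. By Stokes' theorem,

    ∮_C F · dr = ∬_S (∇ × F) · n̂ dS = ∬_D (curl F)_z dA,

where D is the disk x^2 + y^2 ≤ 16.

Compute the curl of F = (0, 4x y^2, 4z):
    (∇ × F)_x = ∂F_z/∂y - ∂F_y/∂z = 0,
    (∇ × F)_y = ∂F_x/∂z - ∂F_z/∂x = 0,
    (∇ × F)_z = ∂F_y/∂x - ∂F_x/∂y = 4y^2.

On z = 0, (curl F)_z = 4y^2.

Convert to polar (x = r cos θ, y = r sin θ, dA = r dr dθ); the integrand becomes 4r^2sin(θ)^2, so

    ∬_D (curl F)_z dA = ∫_0^{2π} ∫_0^{4} (4r^2sin(θ)^2) · r dr dθ.

Inner (r from 0 to 4): 256sin(θ)^2.
Outer (θ from 0 to 2π): 256π.

Therefore ∮_C F · dr = 256π.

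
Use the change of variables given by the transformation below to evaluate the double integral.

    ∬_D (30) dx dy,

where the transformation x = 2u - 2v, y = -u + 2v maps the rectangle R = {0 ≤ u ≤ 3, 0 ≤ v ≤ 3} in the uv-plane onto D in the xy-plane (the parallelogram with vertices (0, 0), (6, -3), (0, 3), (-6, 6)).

Compute the Jacobian determinant of (x, y) with respect to (u, v):

    ∂(x,y)/∂(u,v) = | 2  -2 | = (2)(2) - (-2)(-1) = 2.
                   | -1  2 |

Its absolute value is |J| = 2 (the area scaling factor).

Substituting x = 2u - 2v, y = -u + 2v into the integrand,

    30 → 30,

so the integral becomes

    ∬_R (30) · |J| du dv = ∫_0^3 ∫_0^3 (60) dv du.

Inner (v): 180.
Outer (u): 540.

Therefore ∬_D (30) dx dy = 540.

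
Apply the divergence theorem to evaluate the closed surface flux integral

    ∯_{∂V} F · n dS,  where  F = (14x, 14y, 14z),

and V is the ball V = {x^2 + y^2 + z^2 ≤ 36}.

By the divergence theorem,

    ∯_{∂V} F · n dS = ∭_V (∇ · F) dV.

Compute the divergence:
    ∇ · F = ∂F_x/∂x + ∂F_y/∂y + ∂F_z/∂z = 14 + 14 + 14 = 42.

In spherical coordinates, x = ρ sin(φ) cos(θ), y = ρ sin(φ) sin(θ), z = ρ cos(φ), dV = ρ^2 sin(φ) dρ dφ dθ, with 0 ≤ ρ ≤ 6, 0 ≤ φ ≤ π, 0 ≤ θ ≤ 2π.

The integrand, after substitution and multiplying by the volume element, becomes (42) · ρ^2 sin(φ), so

    ∭_V (∇·F) dV = ∫_0^{2π} ∫_0^{π} ∫_0^{6} (42) · ρ^2 sin(φ) dρ dφ dθ.

Inner (ρ from 0 to 6): 3024sin(φ).
Middle (φ from 0 to π): 6048.
Outer (θ from 0 to 2π): 12096π.

Therefore ∯_{∂V} F · n dS = 12096π.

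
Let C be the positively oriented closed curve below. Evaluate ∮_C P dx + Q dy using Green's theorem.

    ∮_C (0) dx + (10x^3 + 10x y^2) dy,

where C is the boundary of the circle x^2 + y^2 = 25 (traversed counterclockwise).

Green's theorem converts the closed line integral into a double integral over the enclosed region D:

    ∮_C P dx + Q dy = ∬_D (∂Q/∂x - ∂P/∂y) dA.

Here P = 0, Q = 10x^3 + 10x y^2, so

    ∂Q/∂x = 30x^2 + 10y^2,    ∂P/∂y = 0,
    ∂Q/∂x - ∂P/∂y = 30x^2 + 10y^2.

D is the region x^2 + y^2 ≤ 25. Evaluating the double integral:

In polar coordinates (x = r cos θ, y = r sin θ, dA = r dr dθ) the integrand becomes 10r^2(cos(2θ) + 2), so

    ∬_D (30x^2 + 10y^2) dA = ∫_0^{2π} ∫_0^{5} (10r^2(cos(2θ) + 2)) · r dr dθ.

Inner (r from 0 to 5): 9375/2 - 3125sin(θ)^2.
Outer (θ from 0 to 2π): 6250π.

Therefore ∮_C P dx + Q dy = 6250π.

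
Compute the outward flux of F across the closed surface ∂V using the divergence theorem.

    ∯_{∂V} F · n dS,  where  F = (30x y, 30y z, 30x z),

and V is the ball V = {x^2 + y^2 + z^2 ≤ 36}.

By the divergence theorem,

    ∯_{∂V} F · n dS = ∭_V (∇ · F) dV.

Compute the divergence:
    ∇ · F = ∂F_x/∂x + ∂F_y/∂y + ∂F_z/∂z = 30y + 30z + 30x = 30x + 30y + 30z.

In spherical coordinates, x = ρ sin(φ) cos(θ), y = ρ sin(φ) sin(θ), z = ρ cos(φ), dV = ρ^2 sin(φ) dρ dφ dθ, with 0 ≤ ρ ≤ 6, 0 ≤ φ ≤ π, 0 ≤ θ ≤ 2π.

The integrand, after substitution and multiplying by the volume element, becomes (30ρ (sqrt(2)sin(φ)sin(θ + π/4) + cos(φ))) · ρ^2 sin(φ), so

    ∭_V (∇·F) dV = ∫_0^{2π} ∫_0^{π} ∫_0^{6} (30ρ (sqrt(2)sin(φ)sin(θ + π/4) + cos(φ))) · ρ^2 sin(φ) dρ dφ dθ.

Inner (ρ from 0 to 6): 9720(sqrt(2)sin(φ)sin(θ + π/4) + cos(φ))sin(φ).
Middle (φ from 0 to π): 4860sqrt(2)π sin(θ + π/4).
Outer (θ from 0 to 2π): 0.

Therefore ∯_{∂V} F · n dS = 0.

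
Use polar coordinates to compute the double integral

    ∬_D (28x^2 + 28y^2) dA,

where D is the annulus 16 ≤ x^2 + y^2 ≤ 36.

The region D is 4 ≤ r ≤ 6, 0 ≤ θ ≤ 2π in polar coordinates, where x = r cos(θ), y = r sin(θ), and dA = r dr dθ.

Under the substitution, the integrand becomes 28r^2, so

    ∬_D (28x^2 + 28y^2) dA = ∫_{0}^{2π} ∫_{4}^{6} (28r^2) · r dr dθ.

Inner integral (in r): ∫_{4}^{6} (28r^2) · r dr = 7280.

Outer integral (in θ): ∫_{0}^{2π} (7280) dθ = 14560π.

Therefore ∬_D (28x^2 + 28y^2) dA = 14560π.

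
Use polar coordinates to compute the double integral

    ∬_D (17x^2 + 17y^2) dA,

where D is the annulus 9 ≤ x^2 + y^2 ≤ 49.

The region D is 3 ≤ r ≤ 7, 0 ≤ θ ≤ 2π in polar coordinates, where x = r cos(θ), y = r sin(θ), and dA = r dr dθ.

Under the substitution, the integrand becomes 17r^2, so

    ∬_D (17x^2 + 17y^2) dA = ∫_{0}^{2π} ∫_{3}^{7} (17r^2) · r dr dθ.

Inner integral (in r): ∫_{3}^{7} (17r^2) · r dr = 9860.

Outer integral (in θ): ∫_{0}^{2π} (9860) dθ = 19720π.

Therefore ∬_D (17x^2 + 17y^2) dA = 19720π.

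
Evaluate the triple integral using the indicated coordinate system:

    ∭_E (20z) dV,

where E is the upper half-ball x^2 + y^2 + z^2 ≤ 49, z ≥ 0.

In spherical coordinates, x = ρ sin(φ) cos(θ), y = ρ sin(φ) sin(θ), z = ρ cos(φ), and dV = ρ^2 sin(φ) dρ dφ dθ.

The integrand becomes 20ρ cos(φ), so

    ∭_E (20z) dV = ∫_{0}^{2π} ∫_{0}^{π/2} ∫_{0}^{7} (20ρ cos(φ)) · ρ^2 sin(φ) dρ dφ dθ.

Inner (ρ): 12005sin(2φ)/2.
Middle (φ): 12005/2.
Outer (θ): 12005π.

Therefore the triple integral equals 12005π.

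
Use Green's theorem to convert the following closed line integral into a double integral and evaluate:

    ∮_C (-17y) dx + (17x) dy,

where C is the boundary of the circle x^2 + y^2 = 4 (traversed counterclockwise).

Green's theorem converts the closed line integral into a double integral over the enclosed region D:

    ∮_C P dx + Q dy = ∬_D (∂Q/∂x - ∂P/∂y) dA.

Here P = -17y, Q = 17x, so

    ∂Q/∂x = 17,    ∂P/∂y = -17,
    ∂Q/∂x - ∂P/∂y = 34.

D is the region x^2 + y^2 ≤ 4. Evaluating the double integral:

In polar coordinates (x = r cos θ, y = r sin θ, dA = r dr dθ) the integrand becomes 34, so

    ∬_D (34) dA = ∫_0^{2π} ∫_0^{2} (34) · r dr dθ.

Inner (r from 0 to 2): 68.
Outer (θ from 0 to 2π): 136π.

Therefore ∮_C P dx + Q dy = 136π.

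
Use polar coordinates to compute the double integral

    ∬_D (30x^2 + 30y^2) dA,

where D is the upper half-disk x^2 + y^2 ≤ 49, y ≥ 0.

The region D is 0 ≤ r ≤ 7, 0 ≤ θ ≤ π in polar coordinates, where x = r cos(θ), y = r sin(θ), and dA = r dr dθ.

Under the substitution, the integrand becomes 30r^2, so

    ∬_D (30x^2 + 30y^2) dA = ∫_{0}^{π} ∫_{0}^{7} (30r^2) · r dr dθ.

Inner integral (in r): ∫_{0}^{7} (30r^2) · r dr = 36015/2.

Outer integral (in θ): ∫_{0}^{π} (36015/2) dθ = 36015π/2.

Therefore ∬_D (30x^2 + 30y^2) dA = 36015π/2.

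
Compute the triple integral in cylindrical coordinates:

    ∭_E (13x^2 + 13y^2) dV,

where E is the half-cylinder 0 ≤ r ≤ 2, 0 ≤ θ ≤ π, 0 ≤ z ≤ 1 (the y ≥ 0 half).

In cylindrical coordinates, x = r cos(θ), y = r sin(θ), z = z, and dV = r dr dθ dz.

The integrand becomes 13r^2, so

    ∭_E (13x^2 + 13y^2) dV = ∫_{0}^{π} ∫_{0}^{2} ∫_{0}^{1} (13r^2) · r dz dr dθ.

Inner (z): 13r^3.
Middle (r from 0 to 2): 52.
Outer (θ): 52π.

Therefore the triple integral equals 52π.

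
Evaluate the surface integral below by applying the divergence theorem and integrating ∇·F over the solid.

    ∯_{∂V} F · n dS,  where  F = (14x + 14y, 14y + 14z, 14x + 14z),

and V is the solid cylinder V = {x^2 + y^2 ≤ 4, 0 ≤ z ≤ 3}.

By the divergence theorem,

    ∯_{∂V} F · n dS = ∭_V (∇ · F) dV.

Compute the divergence:
    ∇ · F = ∂F_x/∂x + ∂F_y/∂y + ∂F_z/∂z = 14 + 14 + 14 = 42.

In cylindrical coordinates, x = r cos(θ), y = r sin(θ), z = z, dV = r dr dθ dz, with 0 ≤ r ≤ 2, 0 ≤ θ ≤ 2π, 0 ≤ z ≤ 3.

The integrand, after substitution and multiplying by the volume element, becomes (42) · r, so

    ∭_V (∇·F) dV = ∫_0^{2π} ∫_0^{2} ∫_0^{3} (42) · r dz dr dθ.

Inner (z from 0 to 3): 126r.
Middle (r from 0 to 2): 252.
Outer (θ from 0 to 2π): 504π.

Therefore ∯_{∂V} F · n dS = 504π.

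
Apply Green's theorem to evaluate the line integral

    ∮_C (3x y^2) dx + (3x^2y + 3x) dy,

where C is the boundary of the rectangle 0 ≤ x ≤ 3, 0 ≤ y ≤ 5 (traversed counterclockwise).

Green's theorem converts the closed line integral into a double integral over the enclosed region D:

    ∮_C P dx + Q dy = ∬_D (∂Q/∂x - ∂P/∂y) dA.

Here P = 3x y^2, Q = 3x^2y + 3x, so

    ∂Q/∂x = 6x y + 3,    ∂P/∂y = 6x y,
    ∂Q/∂x - ∂P/∂y = 3.

D is the region 0 ≤ x ≤ 3, 0 ≤ y ≤ 5. Evaluating the double integral:

    ∬_D (3) dA = ∫_0^{3} ∫_0^{5} (3) dy dx.

Inner (y from 0 to 5): 15.
Outer (x from 0 to 3): 45.

Therefore ∮_C P dx + Q dy = 45.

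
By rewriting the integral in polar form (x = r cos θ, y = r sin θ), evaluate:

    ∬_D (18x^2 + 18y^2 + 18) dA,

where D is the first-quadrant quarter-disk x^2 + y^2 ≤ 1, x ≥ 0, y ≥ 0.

The region D is 0 ≤ r ≤ 1, 0 ≤ θ ≤ π/2 in polar coordinates, where x = r cos(θ), y = r sin(θ), and dA = r dr dθ.

Under the substitution, the integrand becomes 18r^2 + 18, so

    ∬_D (18x^2 + 18y^2 + 18) dA = ∫_{0}^{π/2} ∫_{0}^{1} (18r^2 + 18) · r dr dθ.

Inner integral (in r): ∫_{0}^{1} (18r^2 + 18) · r dr = 27/2.

Outer integral (in θ): ∫_{0}^{π/2} (27/2) dθ = 27π/4.

Therefore ∬_D (18x^2 + 18y^2 + 18) dA = 27π/4.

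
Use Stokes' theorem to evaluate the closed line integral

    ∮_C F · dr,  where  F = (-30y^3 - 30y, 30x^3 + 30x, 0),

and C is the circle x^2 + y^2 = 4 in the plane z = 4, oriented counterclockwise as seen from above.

Let S be the flat disk x^2 + y^2 ≤ 4 in the plane z = 4, with upward unit normal n̂ = ẑ. By Stokes' theorem,

    ∮_C F · dr = ∬_S (∇ × F) · n̂ dS = ∬_D (curl F)_z dA,

where D is the disk x^2 + y^2 ≤ 4.

Compute the curl of F = (-30y^3 - 30y, 30x^3 + 30x, 0):
    (∇ × F)_x = ∂F_z/∂y - ∂F_y/∂z = 0,
    (∇ × F)_y = ∂F_x/∂z - ∂F_z/∂x = 0,
    (∇ × F)_z = ∂F_y/∂x - ∂F_x/∂y = 90x^2 + 90y^2 + 60.

On z = 4, (curl F)_z = 90x^2 + 90y^2 + 60.

Convert to polar (x = r cos θ, y = r sin θ, dA = r dr dθ); the integrand becomes 90r^2 + 60, so

    ∬_D (curl F)_z dA = ∫_0^{2π} ∫_0^{2} (90r^2 + 60) · r dr dθ.

Inner (r from 0 to 2): 480.
Outer (θ from 0 to 2π): 960π.

Therefore ∮_C F · dr = 960π.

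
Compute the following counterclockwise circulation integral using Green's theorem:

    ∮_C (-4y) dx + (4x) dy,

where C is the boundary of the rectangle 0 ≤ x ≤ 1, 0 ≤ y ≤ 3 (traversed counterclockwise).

Green's theorem converts the closed line integral into a double integral over the enclosed region D:

    ∮_C P dx + Q dy = ∬_D (∂Q/∂x - ∂P/∂y) dA.

Here P = -4y, Q = 4x, so

    ∂Q/∂x = 4,    ∂P/∂y = -4,
    ∂Q/∂x - ∂P/∂y = 8.

D is the region 0 ≤ x ≤ 1, 0 ≤ y ≤ 3. Evaluating the double integral:

    ∬_D (8) dA = ∫_0^{1} ∫_0^{3} (8) dy dx.

Inner (y from 0 to 3): 24.
Outer (x from 0 to 1): 24.

Therefore ∮_C P dx + Q dy = 24.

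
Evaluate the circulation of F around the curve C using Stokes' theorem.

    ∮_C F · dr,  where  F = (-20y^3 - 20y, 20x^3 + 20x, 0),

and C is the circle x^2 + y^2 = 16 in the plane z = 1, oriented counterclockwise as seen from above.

Let S be the flat disk x^2 + y^2 ≤ 16 in the plane z = 1, with upward unit normal n̂ = ẑ. By Stokes' theorem,

    ∮_C F · dr = ∬_S (∇ × F) · n̂ dS = ∬_D (curl F)_z dA,

where D is the disk x^2 + y^2 ≤ 16.

Compute the curl of F = (-20y^3 - 20y, 20x^3 + 20x, 0):
    (∇ × F)_x = ∂F_z/∂y - ∂F_y/∂z = 0,
    (∇ × F)_y = ∂F_x/∂z - ∂F_z/∂x = 0,
    (∇ × F)_z = ∂F_y/∂x - ∂F_x/∂y = 60x^2 + 60y^2 + 40.

On z = 1, (curl F)_z = 60x^2 + 60y^2 + 40.

Convert to polar (x = r cos θ, y = r sin θ, dA = r dr dθ); the integrand becomes 60r^2 + 40, so

    ∬_D (curl F)_z dA = ∫_0^{2π} ∫_0^{4} (60r^2 + 40) · r dr dθ.

Inner (r from 0 to 4): 4160.
Outer (θ from 0 to 2π): 8320π.

Therefore ∮_C F · dr = 8320π.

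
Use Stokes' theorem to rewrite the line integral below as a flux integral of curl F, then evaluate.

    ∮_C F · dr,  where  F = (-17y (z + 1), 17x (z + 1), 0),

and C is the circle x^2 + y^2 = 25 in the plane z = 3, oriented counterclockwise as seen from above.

Let S be the flat disk x^2 + y^2 ≤ 25 in the plane z = 3, with upward unit normal n̂ = ẑ. By Stokes' theorem,

    ∮_C F · dr = ∬_S (∇ × F) · n̂ dS = ∬_D (curl F)_z dA,

where D is the disk x^2 + y^2 ≤ 25.

Compute the curl of F = (-17y (z + 1), 17x (z + 1), 0):
    (∇ × F)_x = ∂F_z/∂y - ∂F_y/∂z = -17x,
    (∇ × F)_y = ∂F_x/∂z - ∂F_z/∂x = -17y,
    (∇ × F)_z = ∂F_y/∂x - ∂F_x/∂y = 34z + 34.

On z = 3, (curl F)_z = 136.

Convert to polar (x = r cos θ, y = r sin θ, dA = r dr dθ); the integrand becomes 136, so

    ∬_D (curl F)_z dA = ∫_0^{2π} ∫_0^{5} (136) · r dr dθ.

Inner (r from 0 to 5): 1700.
Outer (θ from 0 to 2π): 3400π.

Therefore ∮_C F · dr = 3400π.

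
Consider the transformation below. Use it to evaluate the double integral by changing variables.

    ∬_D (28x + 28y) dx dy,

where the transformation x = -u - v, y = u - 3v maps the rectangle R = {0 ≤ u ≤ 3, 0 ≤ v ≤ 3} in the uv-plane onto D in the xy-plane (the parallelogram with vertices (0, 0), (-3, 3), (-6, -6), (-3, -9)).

Compute the Jacobian determinant of (x, y) with respect to (u, v):

    ∂(x,y)/∂(u,v) = | -1  -1 | = (-1)(-3) - (-1)(1) = 4.
                   | 1  -3 |

Its absolute value is |J| = 4 (the area scaling factor).

Substituting x = -u - v, y = u - 3v into the integrand,

    28x + 28y → -112v,

so the integral becomes

    ∬_R (-112v) · |J| du dv = ∫_0^3 ∫_0^3 (-448v) dv du.

Inner (v): -2016.
Outer (u): -6048.

Therefore ∬_D (28x + 28y) dx dy = -6048.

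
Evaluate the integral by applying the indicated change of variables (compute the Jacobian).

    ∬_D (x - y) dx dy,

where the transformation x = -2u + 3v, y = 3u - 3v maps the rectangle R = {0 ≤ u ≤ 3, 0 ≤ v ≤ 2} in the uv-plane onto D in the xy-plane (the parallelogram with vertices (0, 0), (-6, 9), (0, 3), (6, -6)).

Compute the Jacobian determinant of (x, y) with respect to (u, v):

    ∂(x,y)/∂(u,v) = | -2  3 | = (-2)(-3) - (3)(3) = -3.
                   | 3  -3 |

Its absolute value is |J| = 3 (the area scaling factor).

Substituting x = -2u + 3v, y = 3u - 3v into the integrand,

    x - y → -5u + 6v,

so the integral becomes

    ∬_R (-5u + 6v) · |J| du dv = ∫_0^3 ∫_0^2 (-15u + 18v) dv du.

Inner (v): 36 - 30u.
Outer (u): -27.

Therefore ∬_D (x - y) dx dy = -27.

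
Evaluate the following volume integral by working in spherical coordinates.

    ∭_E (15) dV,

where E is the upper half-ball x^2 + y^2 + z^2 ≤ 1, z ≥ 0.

In spherical coordinates, x = ρ sin(φ) cos(θ), y = ρ sin(φ) sin(θ), z = ρ cos(φ), and dV = ρ^2 sin(φ) dρ dφ dθ.

The integrand becomes 15, so

    ∭_E (15) dV = ∫_{0}^{2π} ∫_{0}^{π/2} ∫_{0}^{1} (15) · ρ^2 sin(φ) dρ dφ dθ.

Inner (ρ): 5sin(φ).
Middle (φ): 5.
Outer (θ): 10π.

Therefore the triple integral equals 10π.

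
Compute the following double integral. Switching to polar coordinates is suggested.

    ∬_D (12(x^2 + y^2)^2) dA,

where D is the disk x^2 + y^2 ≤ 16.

The region D is 0 ≤ r ≤ 4, 0 ≤ θ ≤ 2π in polar coordinates, where x = r cos(θ), y = r sin(θ), and dA = r dr dθ.

Under the substitution, the integrand becomes 12r^4, so

    ∬_D (12(x^2 + y^2)^2) dA = ∫_{0}^{2π} ∫_{0}^{4} (12r^4) · r dr dθ.

Inner integral (in r): ∫_{0}^{4} (12r^4) · r dr = 8192.

Outer integral (in θ): ∫_{0}^{2π} (8192) dθ = 16384π.

Therefore ∬_D (12(x^2 + y^2)^2) dA = 16384π.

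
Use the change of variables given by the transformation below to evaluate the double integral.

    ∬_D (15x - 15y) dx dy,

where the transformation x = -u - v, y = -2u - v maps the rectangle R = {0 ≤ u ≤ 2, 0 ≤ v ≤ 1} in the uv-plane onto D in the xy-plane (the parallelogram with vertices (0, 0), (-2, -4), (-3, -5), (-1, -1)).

Compute the Jacobian determinant of (x, y) with respect to (u, v):

    ∂(x,y)/∂(u,v) = | -1  -1 | = (-1)(-1) - (-1)(-2) = -1.
                   | -2  -1 |

Its absolute value is |J| = 1 (the area scaling factor).

Substituting x = -u - v, y = -2u - v into the integrand,

    15x - 15y → 15u,

so the integral becomes

    ∬_R (15u) · |J| du dv = ∫_0^2 ∫_0^1 (15u) dv du.

Inner (v): 15u.
Outer (u): 30.

Therefore ∬_D (15x - 15y) dx dy = 30.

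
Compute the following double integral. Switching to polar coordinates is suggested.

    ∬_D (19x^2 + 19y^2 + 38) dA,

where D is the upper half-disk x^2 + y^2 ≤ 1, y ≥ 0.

The region D is 0 ≤ r ≤ 1, 0 ≤ θ ≤ π in polar coordinates, where x = r cos(θ), y = r sin(θ), and dA = r dr dθ.

Under the substitution, the integrand becomes 19r^2 + 38, so

    ∬_D (19x^2 + 19y^2 + 38) dA = ∫_{0}^{π} ∫_{0}^{1} (19r^2 + 38) · r dr dθ.

Inner integral (in r): ∫_{0}^{1} (19r^2 + 38) · r dr = 95/4.

Outer integral (in θ): ∫_{0}^{π} (95/4) dθ = 95π/4.

Therefore ∬_D (19x^2 + 19y^2 + 38) dA = 95π/4.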